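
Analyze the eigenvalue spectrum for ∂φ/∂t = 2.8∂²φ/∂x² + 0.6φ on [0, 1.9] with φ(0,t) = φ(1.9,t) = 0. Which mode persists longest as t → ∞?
Eigenvalues: λₙ = 2.8n²π²/1.9² - 0.6.
First three modes:
  n=1: λ₁ = 2.8π²/1.9² - 0.6 ≈ 7.055
  n=2: λ₂ = 11.2π²/1.9² - 0.6 ≈ 30.02
  n=3: λ₃ = 25.2π²/1.9² - 0.6 ≈ 68.296
Since 2.8π²/1.9² ≈ 7.655 > 0.6, all λₙ > 0.
The n=1 mode decays slowest → dominates as t → ∞.
Asymptotic: φ ~ c₁ sin(πx/1.9) e^{-λ₁t} with decay rate λ₁ ≈ 7.055.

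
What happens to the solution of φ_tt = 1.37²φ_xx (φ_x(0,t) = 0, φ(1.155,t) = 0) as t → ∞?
φ oscillates (no decay). Energy is conserved; the solution oscillates indefinitely as standing waves.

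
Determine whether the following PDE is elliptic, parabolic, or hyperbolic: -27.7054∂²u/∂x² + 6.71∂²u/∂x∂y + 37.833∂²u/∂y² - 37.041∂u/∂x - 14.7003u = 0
Coefficients: A = -27.7054, B = 6.71, C = 37.833. B² - 4AC = 4237.7376928, which is positive, so the equation is hyperbolic.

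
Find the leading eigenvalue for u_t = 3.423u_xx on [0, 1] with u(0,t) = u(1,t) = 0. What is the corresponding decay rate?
Eigenvalues: λₙ = 3.423n²π².
First three modes:
  n=1: λ₁ = 3.423π² ≈ 33.784
  n=2: λ₂ = 13.692π² ≈ 135.135 (4× faster decay)
  n=3: λ₃ = 30.807π² ≈ 304.053 (9× faster decay)
As t → ∞, higher modes decay exponentially faster. The n=1 mode dominates: u ~ c₁ sin(πx) e^{-λ₁t}.
Decay rate: λ₁ = 3.423π² ≈ 33.784.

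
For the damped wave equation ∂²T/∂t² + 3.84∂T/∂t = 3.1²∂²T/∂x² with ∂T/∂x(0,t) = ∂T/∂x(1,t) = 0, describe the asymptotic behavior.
T → constant (steady state). Damping (γ=3.84) dissipates the nonconstant modes; with Neumann BCs the spatial average obeys M''+γM'=0 and tends to a finite limit.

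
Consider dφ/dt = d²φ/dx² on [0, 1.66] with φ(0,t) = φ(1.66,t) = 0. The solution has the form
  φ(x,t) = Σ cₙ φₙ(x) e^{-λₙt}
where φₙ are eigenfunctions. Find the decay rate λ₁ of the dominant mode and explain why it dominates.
Eigenvalues: λₙ = n²π²/1.66².
First three modes:
  n=1: λ₁ = π²/1.66² ≈ 3.582
  n=2: λ₂ = 4π²/1.66² ≈ 14.327 (4× faster decay)
  n=3: λ₃ = 9π²/1.66² ≈ 32.235 (9× faster decay)
As t → ∞, higher modes decay exponentially faster. The n=1 mode dominates: φ ~ c₁ sin(πx/1.66) e^{-λ₁t}.
Decay rate: λ₁ = π²/1.66² ≈ 3.582.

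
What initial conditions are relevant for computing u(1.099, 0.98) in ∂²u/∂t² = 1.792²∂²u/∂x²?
Domain of dependence: [-0.65716, 2.85516]. Signals travel at speed 1.792, so data within |x - 1.099| ≤ 1.792·0.98 = 1.75616 can reach the point.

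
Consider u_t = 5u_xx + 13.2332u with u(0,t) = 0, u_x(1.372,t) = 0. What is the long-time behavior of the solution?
As t → ∞, u grows unboundedly. Reaction dominates diffusion (r=13.2332 > κπ²/(4L²)≈6.55); solution grows exponentially.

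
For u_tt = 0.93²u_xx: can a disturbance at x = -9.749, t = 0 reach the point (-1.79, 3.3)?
No. The domain of dependence is [-4.859, 1.279], and -9.749 is outside this interval.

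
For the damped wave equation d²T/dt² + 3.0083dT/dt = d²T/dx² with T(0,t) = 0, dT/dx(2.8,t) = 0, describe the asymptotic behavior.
T → 0. Damping (γ=3.0083) dissipates energy; oscillations decay exponentially.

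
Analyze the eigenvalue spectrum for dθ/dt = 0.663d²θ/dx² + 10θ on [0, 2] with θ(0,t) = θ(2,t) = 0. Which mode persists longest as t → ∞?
Eigenvalues: λₙ = 0.663n²π²/2² - 10.
First three modes:
  n=1: λ₁ = 0.663π²/2² - 10 ≈ -8.364
  n=2: λ₂ = 2.652π²/2² - 10 ≈ -3.456
  n=3: λ₃ = 5.967π²/2² - 10 ≈ 4.723
Since 0.663π²/2² ≈ 1.636 < 10, λ₁ < 0.
The n=1 mode grows fastest (−λₙ is largest for n=1) → dominates.
Asymptotic: θ ~ c₁ sin(πx/2) e^{8.364t} (exponential growth at rate −λ₁ ≈ 8.364).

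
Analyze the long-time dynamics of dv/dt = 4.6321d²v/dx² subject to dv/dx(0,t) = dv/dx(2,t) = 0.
Long-time behavior: v → constant (steady state). Heat is conserved (no flux at boundaries); solution approaches the spatial average.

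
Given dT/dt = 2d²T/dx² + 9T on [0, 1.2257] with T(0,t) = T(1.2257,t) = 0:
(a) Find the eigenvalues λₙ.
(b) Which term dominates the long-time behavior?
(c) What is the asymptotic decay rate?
Eigenvalues: λₙ = 2n²π²/1.2257² - 9.
First three modes:
  n=1: λ₁ = 2π²/1.2257² - 9 ≈ 4.139
  n=2: λ₂ = 8π²/1.2257² - 9 ≈ 43.556
  n=3: λ₃ = 18π²/1.2257² - 9 ≈ 109.251
Since 2π²/1.2257² ≈ 13.139 > 9, all λₙ > 0.
The n=1 mode decays slowest → dominates as t → ∞.
Asymptotic: T ~ c₁ sin(πx/1.2257) e^{-λ₁t} with decay rate λ₁ ≈ 4.139.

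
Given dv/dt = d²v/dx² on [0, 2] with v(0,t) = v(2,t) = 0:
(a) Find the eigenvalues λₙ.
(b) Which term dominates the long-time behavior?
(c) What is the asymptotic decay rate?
Eigenvalues: λₙ = n²π²/2².
First three modes:
  n=1: λ₁ = π²/2² ≈ 2.467
  n=2: λ₂ = 4π²/2² ≈ 9.87 (4× faster decay)
  n=3: λ₃ = 9π²/2² ≈ 22.207 (9× faster decay)
As t → ∞, higher modes decay exponentially faster. The n=1 mode dominates: v ~ c₁ sin(πx/2) e^{-λ₁t}.
Decay rate: λ₁ = π²/2² ≈ 2.467.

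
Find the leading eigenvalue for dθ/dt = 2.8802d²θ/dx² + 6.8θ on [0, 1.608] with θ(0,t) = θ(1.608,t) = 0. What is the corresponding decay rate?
Eigenvalues: λₙ = 2.8802n²π²/1.608² - 6.8.
First three modes:
  n=1: λ₁ = 2.8802π²/1.608² - 6.8 ≈ 4.194
  n=2: λ₂ = 11.5208π²/1.608² - 6.8 ≈ 37.175
  n=3: λ₃ = 25.9218π²/1.608² - 6.8 ≈ 92.145
Since 2.8802π²/1.608² ≈ 10.994 > 6.8, all λₙ > 0.
The n=1 mode decays slowest → dominates as t → ∞.
Asymptotic: θ ~ c₁ sin(πx/1.608) e^{-λ₁t} with decay rate λ₁ ≈ 4.194.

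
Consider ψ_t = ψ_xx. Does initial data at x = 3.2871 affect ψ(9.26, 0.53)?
Yes, for any finite x. The heat equation has infinite propagation speed, so all initial data affects all points at any t > 0.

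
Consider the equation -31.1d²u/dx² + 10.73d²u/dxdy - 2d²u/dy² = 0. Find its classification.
Elliptic. (A = -31.1, B = 10.73, C = -2 gives B² - 4AC = -133.6671.)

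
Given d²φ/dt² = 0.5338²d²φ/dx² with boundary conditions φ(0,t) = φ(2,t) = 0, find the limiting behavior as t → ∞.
φ oscillates (no decay). Energy is conserved; the solution oscillates indefinitely as standing waves.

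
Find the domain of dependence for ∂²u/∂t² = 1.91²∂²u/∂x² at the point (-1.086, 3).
Domain of dependence: [-6.816, 4.644]. Signals travel at speed 1.91, so data within |x - -1.086| ≤ 1.91·3 = 5.73 can reach the point.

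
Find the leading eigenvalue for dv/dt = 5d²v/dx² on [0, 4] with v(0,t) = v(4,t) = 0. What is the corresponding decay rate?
Eigenvalues: λₙ = 5n²π²/4².
First three modes:
  n=1: λ₁ = 5π²/4² ≈ 3.084
  n=2: λ₂ = 20π²/4² ≈ 12.337 (4× faster decay)
  n=3: λ₃ = 45π²/4² ≈ 27.758 (9× faster decay)
As t → ∞, higher modes decay exponentially faster. The n=1 mode dominates: v ~ c₁ sin(πx/4) e^{-λ₁t}.
Decay rate: λ₁ = 5π²/4² ≈ 3.084.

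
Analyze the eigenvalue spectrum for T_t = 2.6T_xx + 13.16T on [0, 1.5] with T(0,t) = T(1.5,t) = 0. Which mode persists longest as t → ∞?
Eigenvalues: λₙ = 2.6n²π²/1.5² - 13.16.
First three modes:
  n=1: λ₁ = 2.6π²/1.5² - 13.16 ≈ -1.755
  n=2: λ₂ = 10.4π²/1.5² - 13.16 ≈ 32.46
  n=3: λ₃ = 23.4π²/1.5² - 13.16 ≈ 89.484
Since 2.6π²/1.5² ≈ 11.405 < 13.16, λ₁ < 0.
The n=1 mode grows fastest (−λₙ is largest for n=1) → dominates.
Asymptotic: T ~ c₁ sin(πx/1.5) e^{1.755t} (exponential growth at rate −λ₁ ≈ 1.755).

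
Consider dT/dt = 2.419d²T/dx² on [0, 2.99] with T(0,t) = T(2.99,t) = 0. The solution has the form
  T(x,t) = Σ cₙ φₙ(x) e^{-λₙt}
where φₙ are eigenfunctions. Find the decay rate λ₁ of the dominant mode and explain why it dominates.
Eigenvalues: λₙ = 2.419n²π²/2.99².
First three modes:
  n=1: λ₁ = 2.419π²/2.99² ≈ 2.671
  n=2: λ₂ = 9.676π²/2.99² ≈ 10.682 (4× faster decay)
  n=3: λ₃ = 21.771π²/2.99² ≈ 24.035 (9× faster decay)
As t → ∞, higher modes decay exponentially faster. The n=1 mode dominates: T ~ c₁ sin(πx/2.99) e^{-λ₁t}.
Decay rate: λ₁ = 2.419π²/2.99² ≈ 2.671.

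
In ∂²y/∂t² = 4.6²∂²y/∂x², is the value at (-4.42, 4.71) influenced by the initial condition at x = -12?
Yes. The domain of dependence is [-26.086, 17.246], and -12 ∈ [-26.086, 17.246].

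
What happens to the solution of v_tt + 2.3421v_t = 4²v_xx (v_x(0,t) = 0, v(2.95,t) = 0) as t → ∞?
v → 0. Damping (γ=2.3421) dissipates energy; oscillations decay exponentially.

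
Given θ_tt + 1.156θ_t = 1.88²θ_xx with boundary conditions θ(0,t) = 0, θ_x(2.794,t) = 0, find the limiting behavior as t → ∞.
θ → 0. Damping (γ=1.156) dissipates energy; oscillations decay exponentially.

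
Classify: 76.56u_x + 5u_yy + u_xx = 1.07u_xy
Rewriting in standard form: u_xx - 1.07u_xy + 5u_yy + 76.56u_x = 0. Elliptic (discriminant = -18.8551).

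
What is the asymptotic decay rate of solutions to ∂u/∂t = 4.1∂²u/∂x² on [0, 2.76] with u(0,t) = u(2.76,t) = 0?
Eigenvalues: λₙ = 4.1n²π²/2.76².
First three modes:
  n=1: λ₁ = 4.1π²/2.76² ≈ 5.312
  n=2: λ₂ = 16.4π²/2.76² ≈ 21.248 (4× faster decay)
  n=3: λ₃ = 36.9π²/2.76² ≈ 47.809 (9× faster decay)
As t → ∞, higher modes decay exponentially faster. The n=1 mode dominates: u ~ c₁ sin(πx/2.76) e^{-λ₁t}.
Decay rate: λ₁ = 4.1π²/2.76² ≈ 5.312.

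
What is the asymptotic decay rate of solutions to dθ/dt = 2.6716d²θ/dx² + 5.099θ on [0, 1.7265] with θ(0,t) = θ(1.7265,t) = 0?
Eigenvalues: λₙ = 2.6716n²π²/1.7265² - 5.099.
First three modes:
  n=1: λ₁ = 2.6716π²/1.7265² - 5.099 ≈ 3.747
  n=2: λ₂ = 10.6864π²/1.7265² - 5.099 ≈ 30.284
  n=3: λ₃ = 24.0444π²/1.7265² - 5.099 ≈ 74.513
Since 2.6716π²/1.7265² ≈ 8.846 > 5.099, all λₙ > 0.
The n=1 mode decays slowest → dominates as t → ∞.
Asymptotic: θ ~ c₁ sin(πx/1.7265) e^{-λ₁t} with decay rate λ₁ ≈ 3.747.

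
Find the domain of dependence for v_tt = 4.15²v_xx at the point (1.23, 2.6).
Domain of dependence: [-9.56, 12.02]. Signals travel at speed 4.15, so data within |x - 1.23| ≤ 4.15·2.6 = 10.79 can reach the point.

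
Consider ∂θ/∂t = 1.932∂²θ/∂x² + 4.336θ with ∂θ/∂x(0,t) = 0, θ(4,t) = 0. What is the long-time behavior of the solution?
As t → ∞, θ grows unboundedly. Reaction dominates diffusion (r=4.336 > κπ²/(4L²)≈0.3); solution grows exponentially.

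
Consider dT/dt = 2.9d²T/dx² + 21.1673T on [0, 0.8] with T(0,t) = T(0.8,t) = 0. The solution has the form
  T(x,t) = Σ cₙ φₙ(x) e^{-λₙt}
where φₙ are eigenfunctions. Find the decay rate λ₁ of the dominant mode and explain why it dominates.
Eigenvalues: λₙ = 2.9n²π²/0.8² - 21.1673.
First three modes:
  n=1: λ₁ = 2.9π²/0.8² - 21.1673 ≈ 23.554
  n=2: λ₂ = 11.6π²/0.8² - 21.1673 ≈ 157.719
  n=3: λ₃ = 26.1π²/0.8² - 21.1673 ≈ 381.328
Since 2.9π²/0.8² ≈ 44.722 > 21.1673, all λₙ > 0.
The n=1 mode decays slowest → dominates as t → ∞.
Asymptotic: T ~ c₁ sin(πx/0.8) e^{-λ₁t} with decay rate λ₁ ≈ 23.554.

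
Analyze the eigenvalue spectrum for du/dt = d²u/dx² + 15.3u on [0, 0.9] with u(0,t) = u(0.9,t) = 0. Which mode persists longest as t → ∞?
Eigenvalues: λₙ = n²π²/0.9² - 15.3.
First three modes:
  n=1: λ₁ = π²/0.9² - 15.3 ≈ -3.115
  n=2: λ₂ = 4π²/0.9² - 15.3 ≈ 33.439
  n=3: λ₃ = 9π²/0.9² - 15.3 ≈ 94.362
Since π²/0.9² ≈ 12.185 < 15.3, λ₁ < 0.
The n=1 mode grows fastest (−λₙ is largest for n=1) → dominates.
Asymptotic: u ~ c₁ sin(πx/0.9) e^{3.115t} (exponential growth at rate −λ₁ ≈ 3.115).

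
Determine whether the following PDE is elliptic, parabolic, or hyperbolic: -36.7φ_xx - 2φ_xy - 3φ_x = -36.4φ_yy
Rewriting in standard form: -36.7φ_xx - 2φ_xy + 36.4φ_yy - 3φ_x = 0. Coefficients: A = -36.7, B = -2, C = 36.4. B² - 4AC = 5347.52, which is positive, so the equation is hyperbolic.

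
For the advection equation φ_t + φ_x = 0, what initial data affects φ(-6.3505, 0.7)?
A single point: x = -7.0505. The characteristic through (-6.3505, 0.7) is x - 1t = const, so x = -6.3505 - 1·0.7 = -7.0505.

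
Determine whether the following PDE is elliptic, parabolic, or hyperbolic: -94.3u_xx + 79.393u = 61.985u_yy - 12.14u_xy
Rewriting in standard form: -94.3u_xx + 12.14u_xy - 61.985u_yy + 79.393u = 0. Coefficients: A = -94.3, B = 12.14, C = -61.985. B² - 4AC = -23233.3624, which is negative, so the equation is elliptic.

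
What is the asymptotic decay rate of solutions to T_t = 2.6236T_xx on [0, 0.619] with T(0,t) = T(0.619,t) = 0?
Eigenvalues: λₙ = 2.6236n²π²/0.619².
First three modes:
  n=1: λ₁ = 2.6236π²/0.619² ≈ 67.58
  n=2: λ₂ = 10.4944π²/0.619² ≈ 270.319 (4× faster decay)
  n=3: λ₃ = 23.6124π²/0.619² ≈ 608.217 (9× faster decay)
As t → ∞, higher modes decay exponentially faster. The n=1 mode dominates: T ~ c₁ sin(πx/0.619) e^{-λ₁t}.
Decay rate: λ₁ = 2.6236π²/0.619² ≈ 67.58.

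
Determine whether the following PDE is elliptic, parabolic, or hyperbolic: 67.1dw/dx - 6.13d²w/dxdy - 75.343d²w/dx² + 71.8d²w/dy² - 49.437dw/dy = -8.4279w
Rewriting in standard form: -75.343d²w/dx² - 6.13d²w/dxdy + 71.8d²w/dy² + 67.1dw/dx - 49.437dw/dy + 8.4279w = 0. Coefficients: A = -75.343, B = -6.13, C = 71.8. B² - 4AC = 21676.0865, which is positive, so the equation is hyperbolic.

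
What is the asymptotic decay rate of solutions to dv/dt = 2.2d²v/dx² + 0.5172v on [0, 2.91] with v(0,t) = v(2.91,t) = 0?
Eigenvalues: λₙ = 2.2n²π²/2.91² - 0.5172.
First three modes:
  n=1: λ₁ = 2.2π²/2.91² - 0.5172 ≈ 2.047
  n=2: λ₂ = 8.8π²/2.91² - 0.5172 ≈ 9.739
  n=3: λ₃ = 19.8π²/2.91² - 0.5172 ≈ 22.56
Since 2.2π²/2.91² ≈ 2.564 > 0.5172, all λₙ > 0.
The n=1 mode decays slowest → dominates as t → ∞.
Asymptotic: v ~ c₁ sin(πx/2.91) e^{-λ₁t} with decay rate λ₁ ≈ 2.047.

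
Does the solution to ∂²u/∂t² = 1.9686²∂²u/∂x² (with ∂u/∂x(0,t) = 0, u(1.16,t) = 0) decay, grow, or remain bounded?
u oscillates (no decay). Energy is conserved; the solution oscillates indefinitely as standing waves.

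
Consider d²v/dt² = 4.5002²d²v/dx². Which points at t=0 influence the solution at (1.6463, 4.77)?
Domain of dependence: [-19.819654, 23.112254]. Signals travel at speed 4.5002, so data within |x - 1.6463| ≤ 4.5002·4.77 = 21.465954 can reach the point.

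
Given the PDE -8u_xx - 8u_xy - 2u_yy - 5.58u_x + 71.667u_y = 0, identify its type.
The second-order coefficients are A = -8, B = -8, C = -2. Since B² - 4AC = 0 = 0, this is a parabolic PDE.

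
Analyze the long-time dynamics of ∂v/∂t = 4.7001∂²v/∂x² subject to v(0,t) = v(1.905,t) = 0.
Long-time behavior: v → 0. Heat diffuses out through both boundaries.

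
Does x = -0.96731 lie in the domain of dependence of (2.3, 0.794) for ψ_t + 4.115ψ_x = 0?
Yes. The characteristic through (2.3, 0.794) passes through x = -0.96731.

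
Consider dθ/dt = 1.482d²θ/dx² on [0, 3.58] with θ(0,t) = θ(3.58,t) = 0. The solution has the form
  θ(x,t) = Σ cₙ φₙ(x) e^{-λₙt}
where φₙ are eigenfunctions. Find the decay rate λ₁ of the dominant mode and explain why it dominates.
Eigenvalues: λₙ = 1.482n²π²/3.58².
First three modes:
  n=1: λ₁ = 1.482π²/3.58² ≈ 1.141
  n=2: λ₂ = 5.928π²/3.58² ≈ 4.565 (4× faster decay)
  n=3: λ₃ = 13.338π²/3.58² ≈ 10.271 (9× faster decay)
As t → ∞, higher modes decay exponentially faster. The n=1 mode dominates: θ ~ c₁ sin(πx/3.58) e^{-λ₁t}.
Decay rate: λ₁ = 1.482π²/3.58² ≈ 1.141.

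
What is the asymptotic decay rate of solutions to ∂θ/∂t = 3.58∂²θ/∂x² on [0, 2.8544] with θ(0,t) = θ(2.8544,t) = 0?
Eigenvalues: λₙ = 3.58n²π²/2.8544².
First three modes:
  n=1: λ₁ = 3.58π²/2.8544² ≈ 4.337
  n=2: λ₂ = 14.32π²/2.8544² ≈ 17.347 (4× faster decay)
  n=3: λ₃ = 32.22π²/2.8544² ≈ 39.03 (9× faster decay)
As t → ∞, higher modes decay exponentially faster. The n=1 mode dominates: θ ~ c₁ sin(πx/2.8544) e^{-λ₁t}.
Decay rate: λ₁ = 3.58π²/2.8544² ≈ 4.337.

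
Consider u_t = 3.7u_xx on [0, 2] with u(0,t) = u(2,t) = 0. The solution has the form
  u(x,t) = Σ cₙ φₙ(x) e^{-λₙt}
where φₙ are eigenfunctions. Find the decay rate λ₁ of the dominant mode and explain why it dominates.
Eigenvalues: λₙ = 3.7n²π²/2².
First three modes:
  n=1: λ₁ = 3.7π²/2² ≈ 9.129
  n=2: λ₂ = 14.8π²/2² ≈ 36.518 (4× faster decay)
  n=3: λ₃ = 33.3π²/2² ≈ 82.164 (9× faster decay)
As t → ∞, higher modes decay exponentially faster. The n=1 mode dominates: u ~ c₁ sin(πx/2) e^{-λ₁t}.
Decay rate: λ₁ = 3.7π²/2² ≈ 9.129.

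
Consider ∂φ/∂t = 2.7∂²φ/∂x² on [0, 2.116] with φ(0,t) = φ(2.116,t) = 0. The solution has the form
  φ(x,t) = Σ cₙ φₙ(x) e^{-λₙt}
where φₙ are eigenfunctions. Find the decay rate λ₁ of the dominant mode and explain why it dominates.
Eigenvalues: λₙ = 2.7n²π²/2.116².
First three modes:
  n=1: λ₁ = 2.7π²/2.116² ≈ 5.952
  n=2: λ₂ = 10.8π²/2.116² ≈ 23.806 (4× faster decay)
  n=3: λ₃ = 24.3π²/2.116² ≈ 53.564 (9× faster decay)
As t → ∞, higher modes decay exponentially faster. The n=1 mode dominates: φ ~ c₁ sin(πx/2.116) e^{-λ₁t}.
Decay rate: λ₁ = 2.7π²/2.116² ≈ 5.952.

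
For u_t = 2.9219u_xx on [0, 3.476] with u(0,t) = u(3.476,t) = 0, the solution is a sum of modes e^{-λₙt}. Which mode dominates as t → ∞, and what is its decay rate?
Eigenvalues: λₙ = 2.9219n²π²/3.476².
First three modes:
  n=1: λ₁ = 2.9219π²/3.476² ≈ 2.387
  n=2: λ₂ = 11.6876π²/3.476² ≈ 9.547 (4× faster decay)
  n=3: λ₃ = 26.2971π²/3.476² ≈ 21.481 (9× faster decay)
As t → ∞, higher modes decay exponentially faster. The n=1 mode dominates: u ~ c₁ sin(πx/3.476) e^{-λ₁t}.
Decay rate: λ₁ = 2.9219π²/3.476² ≈ 2.387.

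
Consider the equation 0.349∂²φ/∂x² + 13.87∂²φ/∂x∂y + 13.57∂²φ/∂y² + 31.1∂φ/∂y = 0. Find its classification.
Hyperbolic. (A = 0.349, B = 13.87, C = 13.57 gives B² - 4AC = 173.43318.)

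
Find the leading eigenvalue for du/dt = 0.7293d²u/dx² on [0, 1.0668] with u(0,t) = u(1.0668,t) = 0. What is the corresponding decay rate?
Eigenvalues: λₙ = 0.7293n²π²/1.0668².
First three modes:
  n=1: λ₁ = 0.7293π²/1.0668² ≈ 6.325
  n=2: λ₂ = 2.9172π²/1.0668² ≈ 25.299 (4× faster decay)
  n=3: λ₃ = 6.5637π²/1.0668² ≈ 56.922 (9× faster decay)
As t → ∞, higher modes decay exponentially faster. The n=1 mode dominates: u ~ c₁ sin(πx/1.0668) e^{-λ₁t}.
Decay rate: λ₁ = 0.7293π²/1.0668² ≈ 6.325.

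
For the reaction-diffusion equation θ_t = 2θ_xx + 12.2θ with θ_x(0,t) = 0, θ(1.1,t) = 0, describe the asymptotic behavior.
θ grows unboundedly. Reaction dominates diffusion (r=12.2 > κπ²/(4L²)≈4.08); solution grows exponentially.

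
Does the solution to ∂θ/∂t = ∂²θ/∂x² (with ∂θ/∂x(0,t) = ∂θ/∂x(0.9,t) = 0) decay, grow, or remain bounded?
θ → constant (steady state). Heat is conserved (no flux at boundaries); solution approaches the spatial average.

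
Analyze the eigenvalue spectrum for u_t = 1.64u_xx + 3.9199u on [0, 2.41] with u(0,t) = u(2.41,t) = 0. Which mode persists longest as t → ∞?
Eigenvalues: λₙ = 1.64n²π²/2.41² - 3.9199.
First three modes:
  n=1: λ₁ = 1.64π²/2.41² - 3.9199 ≈ -1.133
  n=2: λ₂ = 6.56π²/2.41² - 3.9199 ≈ 7.227
  n=3: λ₃ = 14.76π²/2.41² - 3.9199 ≈ 21.162
Since 1.64π²/2.41² ≈ 2.787 < 3.9199, λ₁ < 0.
The n=1 mode grows fastest (−λₙ is largest for n=1) → dominates.
Asymptotic: u ~ c₁ sin(πx/2.41) e^{1.133t} (exponential growth at rate −λ₁ ≈ 1.133).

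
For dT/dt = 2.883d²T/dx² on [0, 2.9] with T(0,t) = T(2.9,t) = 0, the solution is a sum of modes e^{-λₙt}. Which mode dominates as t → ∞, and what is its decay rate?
Eigenvalues: λₙ = 2.883n²π²/2.9².
First three modes:
  n=1: λ₁ = 2.883π²/2.9² ≈ 3.383
  n=2: λ₂ = 11.532π²/2.9² ≈ 13.533 (4× faster decay)
  n=3: λ₃ = 25.947π²/2.9² ≈ 30.45 (9× faster decay)
As t → ∞, higher modes decay exponentially faster. The n=1 mode dominates: T ~ c₁ sin(πx/2.9) e^{-λ₁t}.
Decay rate: λ₁ = 2.883π²/2.9² ≈ 3.383.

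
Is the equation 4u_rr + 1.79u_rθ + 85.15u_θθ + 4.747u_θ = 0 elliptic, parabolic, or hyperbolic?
Computing B² - 4AC with A = 4, B = 1.79, C = 85.15: discriminant = -1359.1959 (negative). Answer: elliptic.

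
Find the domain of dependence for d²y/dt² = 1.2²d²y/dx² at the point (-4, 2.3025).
Domain of dependence: [-6.763, -1.237]. Signals travel at speed 1.2, so data within |x - -4| ≤ 1.2·2.3025 = 2.763 can reach the point.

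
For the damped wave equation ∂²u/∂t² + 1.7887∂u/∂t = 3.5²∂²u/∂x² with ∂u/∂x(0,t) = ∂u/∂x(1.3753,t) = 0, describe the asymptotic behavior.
u → constant (steady state). Damping (γ=1.7887) dissipates the nonconstant modes; with Neumann BCs the spatial average obeys M''+γM'=0 and tends to a finite limit.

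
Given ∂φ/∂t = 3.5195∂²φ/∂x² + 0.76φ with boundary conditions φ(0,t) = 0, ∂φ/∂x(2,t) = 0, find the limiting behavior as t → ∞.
φ → 0. Diffusion dominates reaction (r=0.76 < κπ²/(4L²)≈2.17); solution decays.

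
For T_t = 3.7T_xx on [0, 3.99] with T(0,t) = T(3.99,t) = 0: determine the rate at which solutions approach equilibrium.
Eigenvalues: λₙ = 3.7n²π²/3.99².
First three modes:
  n=1: λ₁ = 3.7π²/3.99² ≈ 2.294
  n=2: λ₂ = 14.8π²/3.99² ≈ 9.175 (4× faster decay)
  n=3: λ₃ = 33.3π²/3.99² ≈ 20.644 (9× faster decay)
As t → ∞, higher modes decay exponentially faster. The n=1 mode dominates: T ~ c₁ sin(πx/3.99) e^{-λ₁t}.
Decay rate: λ₁ = 3.7π²/3.99² ≈ 2.294.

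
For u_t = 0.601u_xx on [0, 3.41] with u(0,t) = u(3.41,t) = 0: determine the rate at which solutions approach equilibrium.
Eigenvalues: λₙ = 0.601n²π²/3.41².
First three modes:
  n=1: λ₁ = 0.601π²/3.41² ≈ 0.51
  n=2: λ₂ = 2.404π²/3.41² ≈ 2.04 (4× faster decay)
  n=3: λ₃ = 5.409π²/3.41² ≈ 4.591 (9× faster decay)
As t → ∞, higher modes decay exponentially faster. The n=1 mode dominates: u ~ c₁ sin(πx/3.41) e^{-λ₁t}.
Decay rate: λ₁ = 0.601π²/3.41² ≈ 0.51.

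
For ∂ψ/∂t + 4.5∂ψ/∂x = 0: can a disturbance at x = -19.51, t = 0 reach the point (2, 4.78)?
Yes. The characteristic through (2, 4.78) passes through x = -19.51.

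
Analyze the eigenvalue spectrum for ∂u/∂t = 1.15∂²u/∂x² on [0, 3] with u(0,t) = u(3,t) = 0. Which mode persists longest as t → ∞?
Eigenvalues: λₙ = 1.15n²π²/3².
First three modes:
  n=1: λ₁ = 1.15π²/3² ≈ 1.261
  n=2: λ₂ = 4.6π²/3² ≈ 5.044 (4× faster decay)
  n=3: λ₃ = 10.35π²/3² ≈ 11.35 (9× faster decay)
As t → ∞, higher modes decay exponentially faster. The n=1 mode dominates: u ~ c₁ sin(πx/3) e^{-λ₁t}.
Decay rate: λ₁ = 1.15π²/3² ≈ 1.261.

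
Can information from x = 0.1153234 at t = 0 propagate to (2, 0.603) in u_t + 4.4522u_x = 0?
No. Only data at x = -0.6846766 affects (2, 0.603). Advection has one-way propagation along characteristics.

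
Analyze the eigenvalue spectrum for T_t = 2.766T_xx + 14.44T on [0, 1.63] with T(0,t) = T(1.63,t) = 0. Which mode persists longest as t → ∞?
Eigenvalues: λₙ = 2.766n²π²/1.63² - 14.44.
First three modes:
  n=1: λ₁ = 2.766π²/1.63² - 14.44 ≈ -4.165
  n=2: λ₂ = 11.064π²/1.63² - 14.44 ≈ 26.66
  n=3: λ₃ = 24.894π²/1.63² - 14.44 ≈ 78.034
Since 2.766π²/1.63² ≈ 10.275 < 14.44, λ₁ < 0.
The n=1 mode grows fastest (−λₙ is largest for n=1) → dominates.
Asymptotic: T ~ c₁ sin(πx/1.63) e^{4.165t} (exponential growth at rate −λ₁ ≈ 4.165).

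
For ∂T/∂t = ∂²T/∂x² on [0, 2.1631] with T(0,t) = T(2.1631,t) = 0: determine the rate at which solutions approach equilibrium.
Eigenvalues: λₙ = n²π²/2.1631².
First three modes:
  n=1: λ₁ = π²/2.1631² ≈ 2.109
  n=2: λ₂ = 4π²/2.1631² ≈ 8.437 (4× faster decay)
  n=3: λ₃ = 9π²/2.1631² ≈ 18.984 (9× faster decay)
As t → ∞, higher modes decay exponentially faster. The n=1 mode dominates: T ~ c₁ sin(πx/2.1631) e^{-λ₁t}.
Decay rate: λ₁ = π²/2.1631² ≈ 2.109.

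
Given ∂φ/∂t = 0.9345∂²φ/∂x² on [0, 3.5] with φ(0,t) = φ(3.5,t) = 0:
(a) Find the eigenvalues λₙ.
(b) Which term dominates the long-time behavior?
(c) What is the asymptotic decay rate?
Eigenvalues: λₙ = 0.9345n²π²/3.5².
First three modes:
  n=1: λ₁ = 0.9345π²/3.5² ≈ 0.753
  n=2: λ₂ = 3.738π²/3.5² ≈ 3.012 (4× faster decay)
  n=3: λ₃ = 8.4105π²/3.5² ≈ 6.776 (9× faster decay)
As t → ∞, higher modes decay exponentially faster. The n=1 mode dominates: φ ~ c₁ sin(πx/3.5) e^{-λ₁t}.
Decay rate: λ₁ = 0.9345π²/3.5² ≈ 0.753.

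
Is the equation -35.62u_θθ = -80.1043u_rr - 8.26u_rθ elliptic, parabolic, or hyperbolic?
Rewriting in standard form: 80.1043u_rr + 8.26u_rθ - 35.62u_θθ = 0. Computing B² - 4AC with A = 80.1043, B = 8.26, C = -35.62: discriminant = 11481.488264 (positive). Answer: hyperbolic.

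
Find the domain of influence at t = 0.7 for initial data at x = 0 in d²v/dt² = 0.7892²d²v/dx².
Domain of influence: [-0.55244, 0.55244]. Data at x = 0 spreads outward at speed 0.7892.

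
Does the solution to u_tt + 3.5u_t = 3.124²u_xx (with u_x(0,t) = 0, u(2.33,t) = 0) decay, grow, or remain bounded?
u → 0. Damping (γ=3.5) dissipates energy; oscillations decay exponentially.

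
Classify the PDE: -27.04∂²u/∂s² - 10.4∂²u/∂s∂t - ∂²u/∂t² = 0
A = -27.04, B = -10.4, C = -1. Discriminant B² - 4AC = 0. Since 0 = 0, parabolic.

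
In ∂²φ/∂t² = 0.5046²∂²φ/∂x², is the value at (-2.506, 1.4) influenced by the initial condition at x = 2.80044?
No. The domain of dependence is [-3.21244, -1.79956], and 2.80044 is outside this interval.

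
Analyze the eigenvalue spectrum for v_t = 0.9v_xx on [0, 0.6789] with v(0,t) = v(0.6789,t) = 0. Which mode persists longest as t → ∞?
Eigenvalues: λₙ = 0.9n²π²/0.6789².
First three modes:
  n=1: λ₁ = 0.9π²/0.6789² ≈ 19.272
  n=2: λ₂ = 3.6π²/0.6789² ≈ 77.089 (4× faster decay)
  n=3: λ₃ = 8.1π²/0.6789² ≈ 173.45 (9× faster decay)
As t → ∞, higher modes decay exponentially faster. The n=1 mode dominates: v ~ c₁ sin(πx/0.6789) e^{-λ₁t}.
Decay rate: λ₁ = 0.9π²/0.6789² ≈ 19.272.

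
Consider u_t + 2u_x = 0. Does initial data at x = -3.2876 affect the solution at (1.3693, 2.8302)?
No. Only data at x = -4.2911 affects (1.3693, 2.8302). Advection has one-way propagation along characteristics.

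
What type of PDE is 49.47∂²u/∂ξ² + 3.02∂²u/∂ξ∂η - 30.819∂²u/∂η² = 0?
With A = 49.47, B = 3.02, C = -30.819, the discriminant is 6107.58412. This is a hyperbolic PDE.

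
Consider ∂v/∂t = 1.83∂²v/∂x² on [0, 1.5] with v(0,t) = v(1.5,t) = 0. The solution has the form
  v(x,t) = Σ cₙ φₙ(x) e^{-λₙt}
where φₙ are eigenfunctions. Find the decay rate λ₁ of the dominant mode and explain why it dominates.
Eigenvalues: λₙ = 1.83n²π²/1.5².
First three modes:
  n=1: λ₁ = 1.83π²/1.5² ≈ 8.027
  n=2: λ₂ = 7.32π²/1.5² ≈ 32.109 (4× faster decay)
  n=3: λ₃ = 16.47π²/1.5² ≈ 72.246 (9× faster decay)
As t → ∞, higher modes decay exponentially faster. The n=1 mode dominates: v ~ c₁ sin(πx/1.5) e^{-λ₁t}.
Decay rate: λ₁ = 1.83π²/1.5² ≈ 8.027.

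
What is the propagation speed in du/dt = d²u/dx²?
Infinite. The heat equation is parabolic, not hyperbolic, so disturbances propagate instantly.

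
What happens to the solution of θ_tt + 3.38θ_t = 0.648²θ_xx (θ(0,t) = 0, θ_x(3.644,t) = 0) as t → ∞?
θ → 0. Damping (γ=3.38) dissipates energy; oscillations decay exponentially.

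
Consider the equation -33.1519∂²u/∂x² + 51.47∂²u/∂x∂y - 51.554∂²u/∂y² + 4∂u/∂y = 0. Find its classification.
Elliptic. (A = -33.1519, B = 51.47, C = -51.554 gives B² - 4AC = -4187.2913104.)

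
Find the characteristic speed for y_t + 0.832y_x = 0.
Speed = 0.832. Information travels along x - 0.832t = const (rightward).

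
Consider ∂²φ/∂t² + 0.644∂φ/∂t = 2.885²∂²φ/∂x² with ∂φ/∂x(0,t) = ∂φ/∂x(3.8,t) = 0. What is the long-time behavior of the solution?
As t → ∞, φ → constant (steady state). Damping (γ=0.644) dissipates the nonconstant modes; with Neumann BCs the spatial average obeys M''+γM'=0 and tends to a finite limit.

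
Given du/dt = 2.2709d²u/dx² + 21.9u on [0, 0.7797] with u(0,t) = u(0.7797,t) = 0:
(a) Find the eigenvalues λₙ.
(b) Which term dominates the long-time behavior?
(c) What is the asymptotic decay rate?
Eigenvalues: λₙ = 2.2709n²π²/0.7797² - 21.9.
First three modes:
  n=1: λ₁ = 2.2709π²/0.7797² - 21.9 ≈ 14.967
  n=2: λ₂ = 9.0836π²/0.7797² - 21.9 ≈ 125.57
  n=3: λ₃ = 20.4381π²/0.7797² - 21.9 ≈ 309.907
Since 2.2709π²/0.7797² ≈ 36.867 > 21.9, all λₙ > 0.
The n=1 mode decays slowest → dominates as t → ∞.
Asymptotic: u ~ c₁ sin(πx/0.7797) e^{-λ₁t} with decay rate λ₁ ≈ 14.967.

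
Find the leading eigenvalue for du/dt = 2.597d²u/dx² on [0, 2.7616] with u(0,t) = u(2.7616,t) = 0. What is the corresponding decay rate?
Eigenvalues: λₙ = 2.597n²π²/2.7616².
First three modes:
  n=1: λ₁ = 2.597π²/2.7616² ≈ 3.361
  n=2: λ₂ = 10.388π²/2.7616² ≈ 13.443 (4× faster decay)
  n=3: λ₃ = 23.373π²/2.7616² ≈ 30.248 (9× faster decay)
As t → ∞, higher modes decay exponentially faster. The n=1 mode dominates: u ~ c₁ sin(πx/2.7616) e^{-λ₁t}.
Decay rate: λ₁ = 2.597π²/2.7616² ≈ 3.361.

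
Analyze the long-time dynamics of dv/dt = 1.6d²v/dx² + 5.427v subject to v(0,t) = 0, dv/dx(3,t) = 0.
Long-time behavior: v grows unboundedly. Reaction dominates diffusion (r=5.427 > κπ²/(4L²)≈0.44); solution grows exponentially.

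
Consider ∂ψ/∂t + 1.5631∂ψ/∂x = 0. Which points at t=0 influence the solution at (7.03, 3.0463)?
A single point: x = 2.26832847. The characteristic through (7.03, 3.0463) is x - 1.5631t = const, so x = 7.03 - 1.5631·3.0463 = 2.26832847.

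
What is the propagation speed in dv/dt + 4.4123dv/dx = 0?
Speed = 4.4123. Information travels along x - 4.4123t = const (rightward).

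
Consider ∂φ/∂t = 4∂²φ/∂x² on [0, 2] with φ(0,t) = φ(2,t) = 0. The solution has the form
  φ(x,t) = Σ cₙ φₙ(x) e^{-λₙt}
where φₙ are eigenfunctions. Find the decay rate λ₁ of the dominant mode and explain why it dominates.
Eigenvalues: λₙ = 4n²π²/2².
First three modes:
  n=1: λ₁ = 4π²/2² ≈ 9.87
  n=2: λ₂ = 16π²/2² ≈ 39.478 (4× faster decay)
  n=3: λ₃ = 36π²/2² ≈ 88.826 (9× faster decay)
As t → ∞, higher modes decay exponentially faster. The n=1 mode dominates: φ ~ c₁ sin(πx/2) e^{-λ₁t}.
Decay rate: λ₁ = 4π²/2² ≈ 9.87.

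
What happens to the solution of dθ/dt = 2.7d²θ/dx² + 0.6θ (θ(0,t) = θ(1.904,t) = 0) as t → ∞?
θ → 0. Diffusion dominates reaction (r=0.6 < κπ²/L²≈7.35); solution decays.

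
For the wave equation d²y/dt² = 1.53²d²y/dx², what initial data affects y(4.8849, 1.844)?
Domain of dependence: [2.06358, 7.70622]. Signals travel at speed 1.53, so data within |x - 4.8849| ≤ 1.53·1.844 = 2.82132 can reach the point.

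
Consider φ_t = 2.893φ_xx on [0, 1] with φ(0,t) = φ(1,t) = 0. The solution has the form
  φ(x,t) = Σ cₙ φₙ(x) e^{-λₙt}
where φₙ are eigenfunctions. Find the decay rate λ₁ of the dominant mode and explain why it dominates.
Eigenvalues: λₙ = 2.893n²π².
First three modes:
  n=1: λ₁ = 2.893π² ≈ 28.553
  n=2: λ₂ = 11.572π² ≈ 114.211 (4× faster decay)
  n=3: λ₃ = 26.037π² ≈ 256.975 (9× faster decay)
As t → ∞, higher modes decay exponentially faster. The n=1 mode dominates: φ ~ c₁ sin(πx) e^{-λ₁t}.
Decay rate: λ₁ = 2.893π² ≈ 28.553.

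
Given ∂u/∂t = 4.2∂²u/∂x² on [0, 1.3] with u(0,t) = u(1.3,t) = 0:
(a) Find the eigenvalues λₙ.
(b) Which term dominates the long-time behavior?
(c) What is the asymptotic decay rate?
Eigenvalues: λₙ = 4.2n²π²/1.3².
First three modes:
  n=1: λ₁ = 4.2π²/1.3² ≈ 24.528
  n=2: λ₂ = 16.8π²/1.3² ≈ 98.112 (4× faster decay)
  n=3: λ₃ = 37.8π²/1.3² ≈ 220.752 (9× faster decay)
As t → ∞, higher modes decay exponentially faster. The n=1 mode dominates: u ~ c₁ sin(πx/1.3) e^{-λ₁t}.
Decay rate: λ₁ = 4.2π²/1.3² ≈ 24.528.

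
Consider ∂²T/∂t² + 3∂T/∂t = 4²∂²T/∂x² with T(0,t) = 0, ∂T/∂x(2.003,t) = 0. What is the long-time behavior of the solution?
As t → ∞, T → 0. Damping (γ=3) dissipates energy; oscillations decay exponentially.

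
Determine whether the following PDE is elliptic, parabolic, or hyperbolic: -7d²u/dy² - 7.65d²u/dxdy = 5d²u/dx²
Rewriting in standard form: -5d²u/dx² - 7.65d²u/dxdy - 7d²u/dy² = 0. Coefficients: A = -5, B = -7.65, C = -7. B² - 4AC = -81.4775, which is negative, so the equation is elliptic.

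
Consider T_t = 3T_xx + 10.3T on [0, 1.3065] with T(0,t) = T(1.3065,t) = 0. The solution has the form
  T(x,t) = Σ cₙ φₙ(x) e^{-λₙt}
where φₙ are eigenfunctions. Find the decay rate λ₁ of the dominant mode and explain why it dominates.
Eigenvalues: λₙ = 3n²π²/1.3065² - 10.3.
First three modes:
  n=1: λ₁ = 3π²/1.3065² - 10.3 ≈ 7.046
  n=2: λ₂ = 12π²/1.3065² - 10.3 ≈ 59.084
  n=3: λ₃ = 27π²/1.3065² - 10.3 ≈ 145.815
Since 3π²/1.3065² ≈ 17.346 > 10.3, all λₙ > 0.
The n=1 mode decays slowest → dominates as t → ∞.
Asymptotic: T ~ c₁ sin(πx/1.3065) e^{-λ₁t} with decay rate λ₁ ≈ 7.046.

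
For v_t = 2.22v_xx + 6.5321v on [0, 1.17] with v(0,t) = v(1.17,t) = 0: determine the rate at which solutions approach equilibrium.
Eigenvalues: λₙ = 2.22n²π²/1.17² - 6.5321.
First three modes:
  n=1: λ₁ = 2.22π²/1.17² - 6.5321 ≈ 9.474
  n=2: λ₂ = 8.88π²/1.17² - 6.5321 ≈ 57.492
  n=3: λ₃ = 19.98π²/1.17² - 6.5321 ≈ 137.521
Since 2.22π²/1.17² ≈ 16.006 > 6.5321, all λₙ > 0.
The n=1 mode decays slowest → dominates as t → ∞.
Asymptotic: v ~ c₁ sin(πx/1.17) e^{-λ₁t} with decay rate λ₁ ≈ 9.474.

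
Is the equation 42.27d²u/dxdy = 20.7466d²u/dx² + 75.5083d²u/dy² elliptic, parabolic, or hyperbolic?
Rewriting in standard form: -20.7466d²u/dx² + 42.27d²u/dxdy - 75.5083d²u/dy² = 0. Computing B² - 4AC with A = -20.7466, B = 42.27, C = -75.5083: discriminant = -4479.40908712 (negative). Answer: elliptic.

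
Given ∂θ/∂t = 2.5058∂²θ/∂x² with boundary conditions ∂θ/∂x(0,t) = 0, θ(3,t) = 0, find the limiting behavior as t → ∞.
θ → 0. Heat escapes through the Dirichlet boundary.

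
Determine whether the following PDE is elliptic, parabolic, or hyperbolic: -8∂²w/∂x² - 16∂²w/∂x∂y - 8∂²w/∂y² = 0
Coefficients: A = -8, B = -16, C = -8. B² - 4AC = 0, which is zero, so the equation is parabolic.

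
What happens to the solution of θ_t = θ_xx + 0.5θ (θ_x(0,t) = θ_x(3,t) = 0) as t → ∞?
θ grows unboundedly. With Neumann BCs the constant mode has diffusion eigenvalue 0, so any r > 0 makes it grow like e^(0.5t); solution grows exponentially.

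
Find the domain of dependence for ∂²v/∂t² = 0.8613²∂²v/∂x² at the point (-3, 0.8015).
Domain of dependence: [-3.69033195, -2.30966805]. Signals travel at speed 0.8613, so data within |x - -3| ≤ 0.8613·0.8015 = 0.69033195 can reach the point.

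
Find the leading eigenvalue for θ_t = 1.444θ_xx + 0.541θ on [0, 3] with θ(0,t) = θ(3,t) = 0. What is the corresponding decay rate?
Eigenvalues: λₙ = 1.444n²π²/3² - 0.541.
First three modes:
  n=1: λ₁ = 1.444π²/3² - 0.541 ≈ 1.043
  n=2: λ₂ = 5.776π²/3² - 0.541 ≈ 5.793
  n=3: λ₃ = 12.996π²/3² - 0.541 ≈ 13.711
Since 1.444π²/3² ≈ 1.584 > 0.541, all λₙ > 0.
The n=1 mode decays slowest → dominates as t → ∞.
Asymptotic: θ ~ c₁ sin(πx/3) e^{-λ₁t} with decay rate λ₁ ≈ 1.043.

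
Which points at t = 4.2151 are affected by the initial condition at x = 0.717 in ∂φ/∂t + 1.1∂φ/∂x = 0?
At x = 5.35361. The characteristic carries data from (0.717, 0) to (5.35361, 4.2151).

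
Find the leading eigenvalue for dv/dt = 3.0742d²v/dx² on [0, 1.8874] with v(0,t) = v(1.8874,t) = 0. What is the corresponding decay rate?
Eigenvalues: λₙ = 3.0742n²π²/1.8874².
First three modes:
  n=1: λ₁ = 3.0742π²/1.8874² ≈ 8.517
  n=2: λ₂ = 12.2968π²/1.8874² ≈ 34.069 (4× faster decay)
  n=3: λ₃ = 27.6678π²/1.8874² ≈ 76.656 (9× faster decay)
As t → ∞, higher modes decay exponentially faster. The n=1 mode dominates: v ~ c₁ sin(πx/1.8874) e^{-λ₁t}.
Decay rate: λ₁ = 3.0742π²/1.8874² ≈ 8.517.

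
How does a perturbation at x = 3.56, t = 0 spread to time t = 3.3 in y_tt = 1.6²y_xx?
Domain of influence: [-1.72, 8.84]. Data at x = 3.56 spreads outward at speed 1.6.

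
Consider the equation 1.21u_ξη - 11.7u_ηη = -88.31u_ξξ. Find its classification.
Rewriting in standard form: 88.31u_ξξ + 1.21u_ξη - 11.7u_ηη = 0. Hyperbolic. (A = 88.31, B = 1.21, C = -11.7 gives B² - 4AC = 4134.3721.)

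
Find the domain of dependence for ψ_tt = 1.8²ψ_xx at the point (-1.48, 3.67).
Domain of dependence: [-8.086, 5.126]. Signals travel at speed 1.8, so data within |x - -1.48| ≤ 1.8·3.67 = 6.606 can reach the point.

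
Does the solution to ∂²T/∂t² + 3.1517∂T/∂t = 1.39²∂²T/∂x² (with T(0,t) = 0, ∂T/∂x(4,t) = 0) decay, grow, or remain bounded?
T → 0. Damping (γ=3.1517) dissipates energy; oscillations decay exponentially.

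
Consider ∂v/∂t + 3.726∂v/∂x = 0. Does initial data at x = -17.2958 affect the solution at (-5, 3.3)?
Yes. The characteristic through (-5, 3.3) passes through x = -17.2958.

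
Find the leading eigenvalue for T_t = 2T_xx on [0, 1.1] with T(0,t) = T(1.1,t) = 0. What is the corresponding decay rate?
Eigenvalues: λₙ = 2n²π²/1.1².
First three modes:
  n=1: λ₁ = 2π²/1.1² ≈ 16.313
  n=2: λ₂ = 8π²/1.1² ≈ 65.254 (4× faster decay)
  n=3: λ₃ = 18π²/1.1² ≈ 146.821 (9× faster decay)
As t → ∞, higher modes decay exponentially faster. The n=1 mode dominates: T ~ c₁ sin(πx/1.1) e^{-λ₁t}.
Decay rate: λ₁ = 2π²/1.1² ≈ 16.313.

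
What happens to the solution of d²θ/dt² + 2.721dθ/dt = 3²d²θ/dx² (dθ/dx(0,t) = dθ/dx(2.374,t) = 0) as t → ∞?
θ → constant (steady state). Damping (γ=2.721) dissipates the nonconstant modes; with Neumann BCs the spatial average obeys M''+γM'=0 and tends to a finite limit.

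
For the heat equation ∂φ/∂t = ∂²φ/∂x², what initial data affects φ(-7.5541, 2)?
The entire real line. The heat equation has infinite propagation speed: any initial disturbance instantly affects all points (though exponentially small far away).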